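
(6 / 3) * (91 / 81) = 182/81 = 2.25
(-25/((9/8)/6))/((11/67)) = -26800/33 = -812.12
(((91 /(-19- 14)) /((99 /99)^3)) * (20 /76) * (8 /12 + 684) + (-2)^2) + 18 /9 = -923284/1881 = -490.85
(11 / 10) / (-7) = -11/70 = -0.16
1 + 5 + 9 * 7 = 69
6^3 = 216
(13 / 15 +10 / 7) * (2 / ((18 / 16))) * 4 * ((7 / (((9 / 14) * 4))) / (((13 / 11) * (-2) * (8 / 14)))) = -32.90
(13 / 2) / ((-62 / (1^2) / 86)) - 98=-107.02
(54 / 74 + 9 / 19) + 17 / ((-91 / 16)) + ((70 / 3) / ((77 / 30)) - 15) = -5414775/703703 = -7.69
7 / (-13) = -7/13 = -0.54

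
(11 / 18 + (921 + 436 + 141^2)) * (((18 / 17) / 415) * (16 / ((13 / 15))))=1000.39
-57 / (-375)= 19/125 = 0.15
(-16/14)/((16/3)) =-3/14 = -0.21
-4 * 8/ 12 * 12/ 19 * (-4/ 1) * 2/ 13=256/247 = 1.04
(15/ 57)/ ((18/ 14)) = 35/171 = 0.20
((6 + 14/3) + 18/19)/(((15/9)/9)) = 62.72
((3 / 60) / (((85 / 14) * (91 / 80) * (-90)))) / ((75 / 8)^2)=-256/279703125 = 0.00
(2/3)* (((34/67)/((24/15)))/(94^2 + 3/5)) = 25/1044798 = 0.00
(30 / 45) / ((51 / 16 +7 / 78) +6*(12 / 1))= 416/46973 = 0.01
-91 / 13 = -7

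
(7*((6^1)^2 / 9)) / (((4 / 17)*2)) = 119/2 = 59.50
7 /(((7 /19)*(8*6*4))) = 19/192 = 0.10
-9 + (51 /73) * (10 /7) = -4089/511 = -8.00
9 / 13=0.69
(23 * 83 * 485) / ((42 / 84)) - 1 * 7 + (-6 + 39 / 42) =25924051/14 = 1851717.93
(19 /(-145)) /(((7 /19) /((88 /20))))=-7942/5075 = -1.56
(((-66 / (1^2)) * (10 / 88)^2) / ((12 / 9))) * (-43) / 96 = 3225/11264 = 0.29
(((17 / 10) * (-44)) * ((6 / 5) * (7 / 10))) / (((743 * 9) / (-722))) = 1890196/278625 = 6.78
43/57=0.75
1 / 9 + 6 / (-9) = -5/9 = -0.56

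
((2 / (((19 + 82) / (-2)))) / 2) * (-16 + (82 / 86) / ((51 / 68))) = 3800/13029 = 0.29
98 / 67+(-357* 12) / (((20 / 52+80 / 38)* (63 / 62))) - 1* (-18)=-68968624/41205 = -1673.79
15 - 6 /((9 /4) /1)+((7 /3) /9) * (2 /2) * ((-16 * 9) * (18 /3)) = -635/3 = -211.67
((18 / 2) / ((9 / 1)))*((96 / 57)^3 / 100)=8192/171475 = 0.05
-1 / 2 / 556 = -1/1112 = 0.00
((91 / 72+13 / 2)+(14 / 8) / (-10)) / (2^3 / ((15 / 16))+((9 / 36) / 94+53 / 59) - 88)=-7575836/78430569 = -0.10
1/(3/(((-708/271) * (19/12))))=-1121/813 = -1.38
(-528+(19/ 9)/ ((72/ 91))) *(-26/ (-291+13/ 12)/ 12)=-4425395/1127196 = -3.93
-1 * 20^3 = -8000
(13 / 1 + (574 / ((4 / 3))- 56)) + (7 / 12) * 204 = 1013/2 = 506.50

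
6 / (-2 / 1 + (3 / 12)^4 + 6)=1536/1025 = 1.50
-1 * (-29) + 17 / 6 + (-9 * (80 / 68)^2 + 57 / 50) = 444697/21675 = 20.52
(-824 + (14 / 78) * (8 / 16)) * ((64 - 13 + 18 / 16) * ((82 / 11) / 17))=-366246235/19448 = -18832.08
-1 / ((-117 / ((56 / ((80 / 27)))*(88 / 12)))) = 77/65 = 1.18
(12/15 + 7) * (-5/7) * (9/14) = -351/98 = -3.58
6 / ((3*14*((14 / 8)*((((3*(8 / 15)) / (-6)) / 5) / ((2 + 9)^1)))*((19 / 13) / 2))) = -23.04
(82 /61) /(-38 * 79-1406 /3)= -123/317566 = 0.00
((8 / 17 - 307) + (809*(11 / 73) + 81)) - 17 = -149696/1241 = -120.63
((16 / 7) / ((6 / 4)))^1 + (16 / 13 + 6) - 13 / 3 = 1207/273 = 4.42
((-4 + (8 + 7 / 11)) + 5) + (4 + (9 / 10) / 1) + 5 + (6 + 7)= 3579/110 = 32.54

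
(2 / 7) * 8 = 16/7 = 2.29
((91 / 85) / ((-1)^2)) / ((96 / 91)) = 8281/8160 = 1.01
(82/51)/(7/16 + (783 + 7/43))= 56416/27494967 = 0.00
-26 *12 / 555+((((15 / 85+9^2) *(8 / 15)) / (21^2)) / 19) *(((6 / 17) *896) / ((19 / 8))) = 51001144/405318165 = 0.13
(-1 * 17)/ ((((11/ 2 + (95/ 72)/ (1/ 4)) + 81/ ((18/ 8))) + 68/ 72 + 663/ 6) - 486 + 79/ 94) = 14382/276589 = 0.05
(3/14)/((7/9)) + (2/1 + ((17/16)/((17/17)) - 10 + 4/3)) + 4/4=-10181/2352 = -4.33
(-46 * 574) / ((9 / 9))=-26404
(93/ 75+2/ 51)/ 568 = 1631/724200 = 0.00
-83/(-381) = 83/381 = 0.22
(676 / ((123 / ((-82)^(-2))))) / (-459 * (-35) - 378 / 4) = 2/39078207 = 0.00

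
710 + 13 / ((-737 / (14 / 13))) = 523256/737 = 709.98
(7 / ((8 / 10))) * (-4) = -35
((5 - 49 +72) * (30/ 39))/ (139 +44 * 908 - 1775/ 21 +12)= 1470/2731261 = 0.00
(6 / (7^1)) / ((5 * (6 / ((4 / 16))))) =1/140 = 0.01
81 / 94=0.86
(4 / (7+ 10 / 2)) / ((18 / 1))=1/54 = 0.02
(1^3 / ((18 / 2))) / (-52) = -1/468 = 0.00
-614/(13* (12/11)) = -3377/78 = -43.29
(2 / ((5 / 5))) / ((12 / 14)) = 7/3 = 2.33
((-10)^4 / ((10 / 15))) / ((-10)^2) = 150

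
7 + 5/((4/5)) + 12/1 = 101/4 = 25.25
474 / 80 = 237/40 = 5.92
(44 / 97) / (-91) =-44/8827 = 0.00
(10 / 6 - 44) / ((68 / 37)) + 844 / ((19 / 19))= 167477/204 = 820.97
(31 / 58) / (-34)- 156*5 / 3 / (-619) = 493531/1220668 = 0.40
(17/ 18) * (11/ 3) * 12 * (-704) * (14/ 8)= -51196.44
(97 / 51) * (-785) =-76145/51 = -1493.04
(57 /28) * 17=969/28 = 34.61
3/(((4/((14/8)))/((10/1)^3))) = 2625/2 = 1312.50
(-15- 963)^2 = 956484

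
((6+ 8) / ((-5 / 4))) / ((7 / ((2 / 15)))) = -16/75 = -0.21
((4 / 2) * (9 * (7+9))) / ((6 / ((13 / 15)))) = 41.60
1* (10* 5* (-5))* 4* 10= -10000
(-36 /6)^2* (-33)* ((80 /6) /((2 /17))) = -134640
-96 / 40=-12/5 = -2.40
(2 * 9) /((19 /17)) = 306/19 = 16.11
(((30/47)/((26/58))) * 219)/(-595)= -0.52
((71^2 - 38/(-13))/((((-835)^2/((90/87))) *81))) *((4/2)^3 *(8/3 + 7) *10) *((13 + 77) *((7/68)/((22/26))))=1112720/1422339 = 0.78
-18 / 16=-9/8 = -1.12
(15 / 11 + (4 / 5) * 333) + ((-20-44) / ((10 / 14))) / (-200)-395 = -174334/1375 = -126.79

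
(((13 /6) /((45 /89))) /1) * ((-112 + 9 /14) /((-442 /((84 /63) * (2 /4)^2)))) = 0.36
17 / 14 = 1.21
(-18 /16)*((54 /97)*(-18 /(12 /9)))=6561/776 = 8.45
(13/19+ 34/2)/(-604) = -84/2869 = -0.03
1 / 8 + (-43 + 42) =-0.88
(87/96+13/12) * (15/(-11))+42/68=-12539/5984 = -2.10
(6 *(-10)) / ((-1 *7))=8.57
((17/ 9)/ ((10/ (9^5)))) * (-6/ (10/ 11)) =-73614.42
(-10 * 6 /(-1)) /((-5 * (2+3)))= -12/5 = -2.40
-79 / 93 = -0.85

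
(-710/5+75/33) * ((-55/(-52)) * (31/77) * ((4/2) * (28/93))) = -35.83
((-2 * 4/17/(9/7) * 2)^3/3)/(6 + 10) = -87808/10744731 = -0.01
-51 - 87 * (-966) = 83991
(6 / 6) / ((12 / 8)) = 2/3 = 0.67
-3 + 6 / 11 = -27/11 = -2.45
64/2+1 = 33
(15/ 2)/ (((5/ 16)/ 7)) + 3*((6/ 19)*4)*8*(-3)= 1464/19 = 77.05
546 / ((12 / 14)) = 637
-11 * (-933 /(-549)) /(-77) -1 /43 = 12092/55083 = 0.22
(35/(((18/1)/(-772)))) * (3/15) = -2702/9 = -300.22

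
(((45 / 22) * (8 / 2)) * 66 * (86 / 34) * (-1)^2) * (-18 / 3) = -139320/17 = -8195.29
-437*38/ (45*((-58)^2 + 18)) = -437/4005 = -0.11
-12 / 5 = -2.40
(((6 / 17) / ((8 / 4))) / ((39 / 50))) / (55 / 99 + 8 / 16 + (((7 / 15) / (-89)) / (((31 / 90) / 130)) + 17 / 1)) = 496620/35289059 = 0.01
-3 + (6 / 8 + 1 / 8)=-17/8 = -2.12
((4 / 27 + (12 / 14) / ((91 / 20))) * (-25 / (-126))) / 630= 7235/68262831 = 0.00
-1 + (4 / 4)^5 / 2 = -1/2 = -0.50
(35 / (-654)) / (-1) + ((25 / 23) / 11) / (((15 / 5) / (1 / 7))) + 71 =82302049/1158234 = 71.06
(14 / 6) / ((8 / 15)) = 35/8 = 4.38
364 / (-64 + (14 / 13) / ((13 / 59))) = -30758/4995 = -6.16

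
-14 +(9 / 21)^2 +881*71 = 3064322/49 = 62537.18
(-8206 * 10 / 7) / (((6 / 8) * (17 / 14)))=-656480/51 = -12872.16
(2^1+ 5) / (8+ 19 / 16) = 16/21 = 0.76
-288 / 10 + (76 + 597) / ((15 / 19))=2471/3 = 823.67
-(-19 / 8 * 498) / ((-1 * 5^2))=-4731/100 = -47.31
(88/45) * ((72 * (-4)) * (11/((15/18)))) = -185856/25 = -7434.24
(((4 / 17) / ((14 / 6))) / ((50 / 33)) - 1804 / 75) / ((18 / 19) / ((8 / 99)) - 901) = 16270232/603196125 = 0.03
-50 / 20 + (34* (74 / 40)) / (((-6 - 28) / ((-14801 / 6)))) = 547337/120 = 4561.14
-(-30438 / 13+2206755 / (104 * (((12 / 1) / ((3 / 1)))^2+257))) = 21423279/9464 = 2263.66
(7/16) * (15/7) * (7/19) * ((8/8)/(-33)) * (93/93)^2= -0.01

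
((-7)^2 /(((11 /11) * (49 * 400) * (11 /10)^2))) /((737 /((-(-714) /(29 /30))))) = 5355/2586133 = 0.00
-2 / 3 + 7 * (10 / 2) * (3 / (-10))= -67/6 = -11.17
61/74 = 0.82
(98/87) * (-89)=-8722/87 = -100.25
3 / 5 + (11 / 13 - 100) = -6406/65 = -98.55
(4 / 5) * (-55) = -44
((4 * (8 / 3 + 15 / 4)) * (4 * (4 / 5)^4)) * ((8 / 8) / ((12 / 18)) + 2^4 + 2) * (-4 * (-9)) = 18450432/625 = 29520.69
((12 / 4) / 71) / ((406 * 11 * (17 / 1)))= 3/5390462 = 0.00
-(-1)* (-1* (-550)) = 550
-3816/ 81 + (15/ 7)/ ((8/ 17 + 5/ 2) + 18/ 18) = -326/7 = -46.57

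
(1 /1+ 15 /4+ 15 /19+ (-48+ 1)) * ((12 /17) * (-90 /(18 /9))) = 425385/323 = 1316.98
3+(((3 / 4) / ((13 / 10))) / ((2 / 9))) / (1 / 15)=2181/52 = 41.94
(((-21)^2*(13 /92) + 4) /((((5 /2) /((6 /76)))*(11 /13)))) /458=237939/44032120 = 0.01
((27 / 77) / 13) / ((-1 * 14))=-27/14014 = 0.00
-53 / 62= -0.85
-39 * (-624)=24336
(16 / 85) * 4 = 64/85 = 0.75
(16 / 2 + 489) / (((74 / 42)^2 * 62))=219177/84878 = 2.58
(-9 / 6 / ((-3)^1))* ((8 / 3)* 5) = 20/3 = 6.67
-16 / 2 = -8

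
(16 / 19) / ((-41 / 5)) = -80/779 = -0.10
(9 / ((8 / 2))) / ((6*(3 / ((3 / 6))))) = 1/16 = 0.06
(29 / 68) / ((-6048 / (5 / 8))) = -145/3290112 = 0.00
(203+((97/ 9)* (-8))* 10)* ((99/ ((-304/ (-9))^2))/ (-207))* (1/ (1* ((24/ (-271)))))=-53058819/17004544 = -3.12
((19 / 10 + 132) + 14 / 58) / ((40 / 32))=77802/725 = 107.31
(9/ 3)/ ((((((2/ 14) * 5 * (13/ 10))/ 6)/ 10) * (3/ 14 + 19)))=35280/3497 = 10.09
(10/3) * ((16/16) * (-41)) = -410/3 = -136.67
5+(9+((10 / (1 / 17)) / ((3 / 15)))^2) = 722514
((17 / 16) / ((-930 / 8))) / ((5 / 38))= -323/4650 = -0.07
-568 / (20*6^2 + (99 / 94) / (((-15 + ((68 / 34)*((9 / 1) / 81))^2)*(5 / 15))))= -64657712/81936423 = -0.79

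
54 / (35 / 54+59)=0.91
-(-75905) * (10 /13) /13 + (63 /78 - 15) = 1513303/338 = 4477.23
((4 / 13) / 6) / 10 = 1/195 = 0.01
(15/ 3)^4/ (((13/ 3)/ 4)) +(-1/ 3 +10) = 22877/39 = 586.59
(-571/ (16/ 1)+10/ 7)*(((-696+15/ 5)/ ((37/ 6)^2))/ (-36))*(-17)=294.82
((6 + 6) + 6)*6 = 108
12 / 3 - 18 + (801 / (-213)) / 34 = -34063/2414 = -14.11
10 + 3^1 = 13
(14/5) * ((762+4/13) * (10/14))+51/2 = 40303/26 = 1550.12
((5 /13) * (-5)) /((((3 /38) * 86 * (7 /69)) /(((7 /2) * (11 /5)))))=-24035/1118 = -21.50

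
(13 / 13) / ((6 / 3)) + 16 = 16.50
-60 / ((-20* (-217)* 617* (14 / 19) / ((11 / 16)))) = -627/29991136 = 0.00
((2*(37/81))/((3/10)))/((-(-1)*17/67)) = 49580/4131 = 12.00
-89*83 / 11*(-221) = 1632527/11 = 148411.55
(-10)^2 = 100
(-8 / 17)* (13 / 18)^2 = -338/1377 = -0.25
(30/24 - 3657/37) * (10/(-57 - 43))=14443/1480 = 9.76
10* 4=40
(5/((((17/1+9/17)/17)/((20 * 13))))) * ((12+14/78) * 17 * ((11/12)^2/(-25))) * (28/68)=-116271925/32184 = -3612.72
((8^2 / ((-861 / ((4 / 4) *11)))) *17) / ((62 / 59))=-353056/26691 = -13.23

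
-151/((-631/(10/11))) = 1510/6941 = 0.22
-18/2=-9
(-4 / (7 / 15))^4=12960000/2401 = 5397.75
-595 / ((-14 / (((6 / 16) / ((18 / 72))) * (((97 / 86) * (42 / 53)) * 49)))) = 25452315/9116 = 2792.05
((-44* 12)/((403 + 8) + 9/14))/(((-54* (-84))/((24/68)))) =-88/881739 = 0.00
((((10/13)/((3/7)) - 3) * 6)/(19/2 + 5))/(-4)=47/377 = 0.12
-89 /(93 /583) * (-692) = 35905804/93 = 386083.91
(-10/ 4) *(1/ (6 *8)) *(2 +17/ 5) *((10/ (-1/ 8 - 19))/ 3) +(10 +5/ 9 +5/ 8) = 13745/1224 = 11.23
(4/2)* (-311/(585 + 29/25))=-7775/7327 = -1.06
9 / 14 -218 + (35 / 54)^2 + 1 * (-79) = -6040667/20412 = -295.94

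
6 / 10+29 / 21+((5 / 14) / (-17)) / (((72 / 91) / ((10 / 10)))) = 167453/85680 = 1.95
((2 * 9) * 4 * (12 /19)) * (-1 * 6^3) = -186624/19 = -9822.32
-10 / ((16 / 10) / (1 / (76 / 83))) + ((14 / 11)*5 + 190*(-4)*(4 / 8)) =-1272265/3344 = -380.46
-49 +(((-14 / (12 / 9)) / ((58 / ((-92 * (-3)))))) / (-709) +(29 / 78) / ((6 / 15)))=-153960895/3207516 = -48.00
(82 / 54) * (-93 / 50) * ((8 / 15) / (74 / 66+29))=-27962/559125 = -0.05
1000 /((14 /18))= 9000/7 = 1285.71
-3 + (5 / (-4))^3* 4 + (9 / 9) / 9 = -1541/144 = -10.70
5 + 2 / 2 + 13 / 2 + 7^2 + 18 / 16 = 62.62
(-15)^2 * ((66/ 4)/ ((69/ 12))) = 14850/23 = 645.65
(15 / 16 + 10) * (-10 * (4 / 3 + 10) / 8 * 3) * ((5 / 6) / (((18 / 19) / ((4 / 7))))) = -201875/864 = -233.65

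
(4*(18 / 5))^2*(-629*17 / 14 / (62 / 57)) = -789913296/5425 = -145606.14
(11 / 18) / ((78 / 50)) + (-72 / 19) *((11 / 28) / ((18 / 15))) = -79255/93366 = -0.85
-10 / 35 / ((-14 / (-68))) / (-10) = 34/245 = 0.14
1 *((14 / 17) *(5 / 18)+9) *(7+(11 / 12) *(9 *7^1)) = 91427/153 = 597.56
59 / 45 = 1.31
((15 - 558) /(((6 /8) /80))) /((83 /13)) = -752960/83 = -9071.81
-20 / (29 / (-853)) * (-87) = -51180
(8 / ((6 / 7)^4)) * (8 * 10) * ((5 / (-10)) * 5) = -240100/81 = -2964.20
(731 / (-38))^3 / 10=-390617891/548720 = -711.87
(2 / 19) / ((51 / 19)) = 2/51 = 0.04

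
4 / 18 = 2/9 = 0.22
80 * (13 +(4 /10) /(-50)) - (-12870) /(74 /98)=16727158/925 = 18083.41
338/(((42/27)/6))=9126/7 = 1303.71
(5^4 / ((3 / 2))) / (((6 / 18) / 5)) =6250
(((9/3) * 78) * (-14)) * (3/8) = -2457/2 = -1228.50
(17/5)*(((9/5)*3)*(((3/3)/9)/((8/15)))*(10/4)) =153/16 = 9.56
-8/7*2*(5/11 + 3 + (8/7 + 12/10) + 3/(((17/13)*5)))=-655152/45815 = -14.30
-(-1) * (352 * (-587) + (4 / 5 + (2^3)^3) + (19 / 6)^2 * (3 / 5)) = -12366311/60 = -206105.18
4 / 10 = 2/5 = 0.40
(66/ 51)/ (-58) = -11/493 = -0.02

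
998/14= 499/7 = 71.29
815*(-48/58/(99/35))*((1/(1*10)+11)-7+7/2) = -1734320/957 = -1812.25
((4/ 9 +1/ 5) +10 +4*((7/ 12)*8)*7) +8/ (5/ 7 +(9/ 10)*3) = 1545001/10755 = 143.65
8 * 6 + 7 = 55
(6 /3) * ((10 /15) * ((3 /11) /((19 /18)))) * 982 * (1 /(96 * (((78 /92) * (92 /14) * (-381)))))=-3437/2070354 = 0.00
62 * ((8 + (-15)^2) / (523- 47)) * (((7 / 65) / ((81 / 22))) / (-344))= -79453/30789720 = 0.00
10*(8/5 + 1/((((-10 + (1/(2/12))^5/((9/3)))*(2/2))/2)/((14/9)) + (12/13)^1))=16.01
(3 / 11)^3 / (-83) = -27/110473 = 0.00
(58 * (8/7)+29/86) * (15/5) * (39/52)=149.90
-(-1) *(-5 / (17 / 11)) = -3.24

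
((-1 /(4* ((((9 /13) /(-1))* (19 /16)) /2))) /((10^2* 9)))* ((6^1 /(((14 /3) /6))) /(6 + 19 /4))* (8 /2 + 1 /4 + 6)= 2132/428925 = 0.00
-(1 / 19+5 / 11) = -106/209 = -0.51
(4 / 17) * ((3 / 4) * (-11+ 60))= 147/17 = 8.65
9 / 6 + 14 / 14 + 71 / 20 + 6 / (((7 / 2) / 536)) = 129487/140 = 924.91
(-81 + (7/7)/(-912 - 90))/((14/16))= -324652/3507 = -92.57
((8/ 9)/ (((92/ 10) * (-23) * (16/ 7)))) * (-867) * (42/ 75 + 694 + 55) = 37908997/31740 = 1194.36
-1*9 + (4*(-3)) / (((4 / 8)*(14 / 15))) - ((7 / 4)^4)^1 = -79015/1792 = -44.09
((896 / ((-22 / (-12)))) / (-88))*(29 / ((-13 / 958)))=18669504/1573 = 11868.72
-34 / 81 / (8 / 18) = -17/18 = -0.94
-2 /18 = -1/9 = -0.11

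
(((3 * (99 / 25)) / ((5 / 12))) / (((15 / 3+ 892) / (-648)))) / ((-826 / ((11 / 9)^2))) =574992/15435875 = 0.04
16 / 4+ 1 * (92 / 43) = 264/43 = 6.14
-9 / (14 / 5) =-45/14 = -3.21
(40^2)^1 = 1600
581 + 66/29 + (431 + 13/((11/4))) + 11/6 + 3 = 1959623/1914 = 1023.84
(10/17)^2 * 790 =79000/289 = 273.36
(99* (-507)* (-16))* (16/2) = 6424704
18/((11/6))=108/11 = 9.82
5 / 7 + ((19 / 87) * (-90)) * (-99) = 395155/203 = 1946.58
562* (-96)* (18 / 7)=-971136/7 = -138733.71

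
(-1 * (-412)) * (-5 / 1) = -2060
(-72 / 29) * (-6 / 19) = 432/551 = 0.78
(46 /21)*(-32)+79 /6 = -797/14 = -56.93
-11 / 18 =-0.61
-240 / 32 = -15/2 = -7.50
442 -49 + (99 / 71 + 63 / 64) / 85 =393.03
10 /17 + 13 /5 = 271/85 = 3.19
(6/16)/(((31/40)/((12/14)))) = 0.41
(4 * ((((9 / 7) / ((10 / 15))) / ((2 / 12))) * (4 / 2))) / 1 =648/7 = 92.57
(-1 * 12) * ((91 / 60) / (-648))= 91/3240 = 0.03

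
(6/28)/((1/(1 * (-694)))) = -1041/7 = -148.71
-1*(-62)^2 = -3844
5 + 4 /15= 79/15 = 5.27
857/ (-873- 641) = -857/1514 = -0.57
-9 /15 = -3/5 = -0.60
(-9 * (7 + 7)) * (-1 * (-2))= -252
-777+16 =-761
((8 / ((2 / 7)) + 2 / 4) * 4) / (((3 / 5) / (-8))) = -1520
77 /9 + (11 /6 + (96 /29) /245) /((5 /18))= 4861162/319725 = 15.20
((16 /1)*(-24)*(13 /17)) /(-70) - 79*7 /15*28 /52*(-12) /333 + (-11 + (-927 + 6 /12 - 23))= -984545959/1030302 = -955.59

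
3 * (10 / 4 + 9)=69/2 = 34.50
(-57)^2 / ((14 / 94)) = 152703/7 = 21814.71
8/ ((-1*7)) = -8/7 = -1.14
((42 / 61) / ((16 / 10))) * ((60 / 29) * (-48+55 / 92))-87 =-21027651/162748 = -129.20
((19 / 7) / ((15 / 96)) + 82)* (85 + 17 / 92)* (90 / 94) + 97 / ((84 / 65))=15803341/1932 = 8179.78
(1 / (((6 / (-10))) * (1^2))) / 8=-5/24 = -0.21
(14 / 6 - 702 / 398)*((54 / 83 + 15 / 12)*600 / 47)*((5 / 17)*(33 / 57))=34705000/14749681 = 2.35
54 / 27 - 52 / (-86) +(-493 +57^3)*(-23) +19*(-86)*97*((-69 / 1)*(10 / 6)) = 601104422/43 = 13979172.60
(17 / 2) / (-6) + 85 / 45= 17/36 = 0.47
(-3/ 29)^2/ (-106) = -9/89146 = 0.00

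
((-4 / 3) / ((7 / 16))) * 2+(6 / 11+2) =-820/231 = -3.55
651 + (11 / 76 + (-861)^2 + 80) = 56395963/76 = 742052.14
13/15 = 0.87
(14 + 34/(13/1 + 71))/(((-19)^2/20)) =6050/7581 = 0.80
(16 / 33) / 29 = 16/957 = 0.02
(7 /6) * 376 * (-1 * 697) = -917252/3 = -305750.67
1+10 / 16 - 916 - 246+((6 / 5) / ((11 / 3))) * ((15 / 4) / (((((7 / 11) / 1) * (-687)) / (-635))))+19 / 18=-133598273/115416 = -1157.54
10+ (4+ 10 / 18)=131/9 = 14.56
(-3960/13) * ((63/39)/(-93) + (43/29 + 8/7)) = -844976880/1063517 = -794.51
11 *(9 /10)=99/10 = 9.90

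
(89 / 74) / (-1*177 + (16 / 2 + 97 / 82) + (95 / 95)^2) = -3649/506123 = -0.01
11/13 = 0.85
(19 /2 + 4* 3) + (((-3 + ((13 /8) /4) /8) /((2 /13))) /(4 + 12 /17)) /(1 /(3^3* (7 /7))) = -724889/8192 = -88.49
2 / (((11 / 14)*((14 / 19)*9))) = 38/99 = 0.38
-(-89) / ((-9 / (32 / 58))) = -1424/261 = -5.46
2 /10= 1/5 = 0.20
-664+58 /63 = -41774/63 = -663.08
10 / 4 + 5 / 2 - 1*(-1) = 6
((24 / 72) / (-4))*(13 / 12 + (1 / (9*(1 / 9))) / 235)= -3067/33840 = -0.09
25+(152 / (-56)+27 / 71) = 11265/497 = 22.67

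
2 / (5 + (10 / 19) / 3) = 114/295 = 0.39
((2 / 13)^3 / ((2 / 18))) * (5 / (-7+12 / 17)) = -6120/235079 = -0.03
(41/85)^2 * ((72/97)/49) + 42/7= 206163582/34340425 = 6.00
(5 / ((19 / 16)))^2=6400/361 = 17.73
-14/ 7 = -2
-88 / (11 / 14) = -112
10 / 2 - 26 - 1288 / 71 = -2779/71 = -39.14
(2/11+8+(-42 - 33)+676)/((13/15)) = 100515/143 = 702.90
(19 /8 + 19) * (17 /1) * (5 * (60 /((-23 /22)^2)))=52762050/529 = 99739.22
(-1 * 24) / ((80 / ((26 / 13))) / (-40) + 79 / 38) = -912/41 = -22.24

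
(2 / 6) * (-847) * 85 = -71995/3 = -23998.33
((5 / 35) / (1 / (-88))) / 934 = -44/3269 = -0.01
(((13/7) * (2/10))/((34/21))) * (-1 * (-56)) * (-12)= -13104/85 = -154.16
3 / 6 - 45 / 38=-13/19 = -0.68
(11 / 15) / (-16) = -0.05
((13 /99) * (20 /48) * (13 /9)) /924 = 845/9879408 = 0.00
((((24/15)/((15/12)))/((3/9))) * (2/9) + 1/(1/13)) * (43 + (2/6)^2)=403132/675 = 597.23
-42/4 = -21/2 = -10.50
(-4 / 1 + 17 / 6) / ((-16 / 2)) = 7/48 = 0.15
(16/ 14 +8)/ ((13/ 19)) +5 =1671/91 = 18.36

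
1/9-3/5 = -22/45 = -0.49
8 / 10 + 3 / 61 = 259/305 = 0.85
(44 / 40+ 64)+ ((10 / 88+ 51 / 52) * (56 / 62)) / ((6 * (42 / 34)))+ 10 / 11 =2398987/36270 = 66.14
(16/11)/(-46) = -8/253 = -0.03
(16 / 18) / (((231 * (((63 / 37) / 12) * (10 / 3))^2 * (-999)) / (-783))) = 34336/2546775 = 0.01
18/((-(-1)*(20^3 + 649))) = 2/961 = 0.00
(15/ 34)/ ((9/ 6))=5/17 = 0.29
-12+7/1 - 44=-49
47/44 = 1.07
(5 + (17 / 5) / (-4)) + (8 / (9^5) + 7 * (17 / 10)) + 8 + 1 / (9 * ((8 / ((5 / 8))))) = 454607689/18895680 = 24.06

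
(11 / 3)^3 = 1331/27 = 49.30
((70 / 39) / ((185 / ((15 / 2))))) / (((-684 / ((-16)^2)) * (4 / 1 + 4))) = -280/82251 = 0.00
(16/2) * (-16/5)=-128/5 = -25.60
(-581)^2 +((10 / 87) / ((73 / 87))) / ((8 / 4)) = 24641958/73 = 337561.07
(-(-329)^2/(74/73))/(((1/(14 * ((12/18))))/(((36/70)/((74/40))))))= -379276464/1369 = -277046.36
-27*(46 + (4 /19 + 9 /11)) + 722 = -114485/209 = -547.78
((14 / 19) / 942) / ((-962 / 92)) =-322/4304469 = 0.00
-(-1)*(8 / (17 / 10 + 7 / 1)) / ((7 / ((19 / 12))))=380/1827 = 0.21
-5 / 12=-0.42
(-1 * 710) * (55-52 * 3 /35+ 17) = -335688/7 = -47955.43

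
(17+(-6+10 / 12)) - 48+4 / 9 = -643/18 = -35.72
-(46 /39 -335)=13019/39 = 333.82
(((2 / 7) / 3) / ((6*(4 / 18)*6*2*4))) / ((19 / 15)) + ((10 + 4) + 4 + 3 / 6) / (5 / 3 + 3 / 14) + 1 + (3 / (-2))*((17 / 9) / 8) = 10573355/1008672 = 10.48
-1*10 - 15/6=-25/2 = -12.50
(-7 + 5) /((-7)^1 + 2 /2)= 0.33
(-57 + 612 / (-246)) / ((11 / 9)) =-21951/451 = -48.67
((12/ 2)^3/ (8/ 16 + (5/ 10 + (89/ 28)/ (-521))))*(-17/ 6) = -991984/1611 = -615.76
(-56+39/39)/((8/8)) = -55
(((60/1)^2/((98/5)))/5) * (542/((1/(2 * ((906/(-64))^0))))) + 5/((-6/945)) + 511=3875303/98 = 39543.91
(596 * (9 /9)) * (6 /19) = 3576/19 = 188.21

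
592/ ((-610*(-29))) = 296/8845 = 0.03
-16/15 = -1.07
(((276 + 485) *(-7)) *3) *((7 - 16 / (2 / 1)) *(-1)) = -15981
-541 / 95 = -5.69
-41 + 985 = 944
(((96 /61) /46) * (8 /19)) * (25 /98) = 4800/1306193 = 0.00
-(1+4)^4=-625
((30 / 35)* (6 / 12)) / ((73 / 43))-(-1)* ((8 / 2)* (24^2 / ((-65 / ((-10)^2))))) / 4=-5885043/6643 = -885.90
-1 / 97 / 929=-1/90113 = 0.00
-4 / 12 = -1/3 = -0.33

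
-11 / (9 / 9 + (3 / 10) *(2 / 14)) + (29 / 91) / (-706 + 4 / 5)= -247077405/23423218 = -10.55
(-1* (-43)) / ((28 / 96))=1032/7 = 147.43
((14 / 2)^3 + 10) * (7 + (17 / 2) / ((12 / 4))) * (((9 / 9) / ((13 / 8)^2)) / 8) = 83308/507 = 164.32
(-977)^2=954529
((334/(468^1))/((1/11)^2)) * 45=101035/26 = 3885.96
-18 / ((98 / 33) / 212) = -62964/49 = -1284.98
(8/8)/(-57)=-1/57 = -0.02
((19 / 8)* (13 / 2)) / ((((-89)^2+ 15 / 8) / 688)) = 84968/63383 = 1.34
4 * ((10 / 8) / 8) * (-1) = -0.62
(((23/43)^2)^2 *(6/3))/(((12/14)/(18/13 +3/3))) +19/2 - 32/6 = 410853773/88888826 = 4.62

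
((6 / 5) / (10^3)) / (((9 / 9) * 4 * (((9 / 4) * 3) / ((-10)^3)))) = -2/45 = -0.04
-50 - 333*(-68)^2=-1539842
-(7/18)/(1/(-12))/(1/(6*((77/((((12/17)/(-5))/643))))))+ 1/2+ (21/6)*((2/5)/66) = -540082463/55 = -9819681.15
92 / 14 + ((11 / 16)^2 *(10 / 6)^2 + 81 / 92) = 3251249/370944 = 8.76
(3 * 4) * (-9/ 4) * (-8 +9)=-27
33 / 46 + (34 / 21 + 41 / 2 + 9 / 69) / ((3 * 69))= 82472/99981 = 0.82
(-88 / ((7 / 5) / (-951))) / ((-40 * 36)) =-3487/84 = -41.51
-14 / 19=-0.74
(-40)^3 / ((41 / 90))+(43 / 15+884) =-85854577/615 = -139600.94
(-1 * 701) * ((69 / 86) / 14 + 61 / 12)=-3254042/903 = -3603.59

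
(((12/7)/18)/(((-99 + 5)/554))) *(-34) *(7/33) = 18836/4653 = 4.05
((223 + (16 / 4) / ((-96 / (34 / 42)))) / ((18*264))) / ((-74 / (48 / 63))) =-112375/232615152 = 0.00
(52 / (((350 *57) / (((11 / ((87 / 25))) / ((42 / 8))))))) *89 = 101816/728973 = 0.14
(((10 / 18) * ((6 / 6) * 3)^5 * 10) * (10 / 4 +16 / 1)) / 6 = 8325/2 = 4162.50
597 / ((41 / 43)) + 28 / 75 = 1926473/3075 = 626.50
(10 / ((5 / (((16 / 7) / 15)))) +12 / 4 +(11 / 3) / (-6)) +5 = 4847/630 = 7.69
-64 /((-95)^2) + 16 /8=17986/9025 = 1.99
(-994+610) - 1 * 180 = -564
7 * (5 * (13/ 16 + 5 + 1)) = 3815/16 = 238.44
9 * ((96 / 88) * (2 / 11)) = 216/121 = 1.79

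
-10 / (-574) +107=30714/287 = 107.02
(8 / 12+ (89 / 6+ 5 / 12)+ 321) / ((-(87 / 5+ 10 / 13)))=-262795/14172 = -18.54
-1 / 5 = -0.20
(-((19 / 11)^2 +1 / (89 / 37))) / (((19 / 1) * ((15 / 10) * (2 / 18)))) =-219636/204611 = -1.07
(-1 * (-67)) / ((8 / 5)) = 335/8 = 41.88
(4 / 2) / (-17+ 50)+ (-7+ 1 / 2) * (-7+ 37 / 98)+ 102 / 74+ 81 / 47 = 519744199/11247852 = 46.21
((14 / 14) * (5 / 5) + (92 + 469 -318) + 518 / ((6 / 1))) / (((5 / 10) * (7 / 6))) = 3964/7 = 566.29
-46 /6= -7.67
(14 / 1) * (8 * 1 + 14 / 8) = 273/2 = 136.50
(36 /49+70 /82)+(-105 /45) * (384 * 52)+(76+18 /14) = -46513.13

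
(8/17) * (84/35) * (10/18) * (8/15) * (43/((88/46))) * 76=4810496/8415 = 571.66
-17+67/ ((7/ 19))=1154/7 = 164.86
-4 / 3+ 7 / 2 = 13/6 = 2.17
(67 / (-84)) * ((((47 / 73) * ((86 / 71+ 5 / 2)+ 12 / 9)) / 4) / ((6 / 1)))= -966743/8956224 = -0.11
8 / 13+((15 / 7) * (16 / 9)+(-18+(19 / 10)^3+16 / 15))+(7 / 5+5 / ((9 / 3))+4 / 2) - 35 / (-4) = 743219/91000 = 8.17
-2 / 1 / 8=-1/4 = -0.25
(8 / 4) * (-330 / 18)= -110/3 = -36.67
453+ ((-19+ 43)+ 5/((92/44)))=11026/23 = 479.39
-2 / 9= -0.22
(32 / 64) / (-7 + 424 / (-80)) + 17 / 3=692/123 = 5.63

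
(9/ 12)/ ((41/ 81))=243/164 = 1.48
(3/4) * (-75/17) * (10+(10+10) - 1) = -6525/68 = -95.96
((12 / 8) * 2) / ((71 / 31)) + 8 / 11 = 2.04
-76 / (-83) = 76/83 = 0.92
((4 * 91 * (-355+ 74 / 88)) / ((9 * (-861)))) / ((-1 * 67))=-202579/815859 = -0.25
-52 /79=-0.66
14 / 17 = 0.82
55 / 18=3.06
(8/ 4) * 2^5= 64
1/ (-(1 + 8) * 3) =-1/27 = -0.04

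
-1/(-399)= 1/399 = 0.00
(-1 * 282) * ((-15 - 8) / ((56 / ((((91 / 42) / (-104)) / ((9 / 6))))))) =-1081/672 = -1.61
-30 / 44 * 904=-6780/11 = -616.36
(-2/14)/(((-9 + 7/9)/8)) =36/259 = 0.14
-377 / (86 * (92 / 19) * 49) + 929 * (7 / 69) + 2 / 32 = 219331541/2326128 = 94.29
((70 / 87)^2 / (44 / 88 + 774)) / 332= 2450/973123623 = 0.00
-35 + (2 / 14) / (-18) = -4411/126 = -35.01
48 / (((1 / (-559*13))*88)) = -43602/11 = -3963.82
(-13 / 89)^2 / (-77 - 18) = -169/752495 = 0.00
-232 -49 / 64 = -14897/64 = -232.77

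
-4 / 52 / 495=-1/6435 = 0.00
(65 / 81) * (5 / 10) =0.40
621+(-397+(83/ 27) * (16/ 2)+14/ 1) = 262.59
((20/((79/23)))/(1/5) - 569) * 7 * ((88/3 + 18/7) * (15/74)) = -71440425/2923 = -24440.79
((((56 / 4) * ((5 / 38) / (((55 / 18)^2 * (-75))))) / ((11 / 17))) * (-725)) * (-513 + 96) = -155419236/126445 = -1229.14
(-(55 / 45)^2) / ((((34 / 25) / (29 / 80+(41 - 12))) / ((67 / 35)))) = -235103/3808 = -61.74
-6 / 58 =-3/29 = -0.10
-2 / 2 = -1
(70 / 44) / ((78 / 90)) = 525/286 = 1.84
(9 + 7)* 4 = 64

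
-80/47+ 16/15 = -448/705 = -0.64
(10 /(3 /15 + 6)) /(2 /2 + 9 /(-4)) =-40/31 = -1.29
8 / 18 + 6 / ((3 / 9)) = 166/9 = 18.44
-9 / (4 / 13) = -117/4 = -29.25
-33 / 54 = -11/18 = -0.61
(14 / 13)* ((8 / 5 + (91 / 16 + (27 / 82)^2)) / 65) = 6962221/56817800 = 0.12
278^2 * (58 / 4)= 1120618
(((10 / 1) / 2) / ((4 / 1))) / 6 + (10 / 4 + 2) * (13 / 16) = 371/96 = 3.86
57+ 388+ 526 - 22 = 949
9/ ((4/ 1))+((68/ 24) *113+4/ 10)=19369/60 = 322.82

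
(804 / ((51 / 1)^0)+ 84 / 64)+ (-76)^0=12901/16 = 806.31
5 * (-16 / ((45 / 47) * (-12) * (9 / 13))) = 2444/243 = 10.06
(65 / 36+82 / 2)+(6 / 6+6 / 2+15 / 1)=2225/36 = 61.81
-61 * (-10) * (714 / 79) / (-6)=-918.86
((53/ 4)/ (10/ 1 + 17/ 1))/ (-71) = -53/7668 = -0.01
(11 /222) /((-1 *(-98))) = 11/21756 = 0.00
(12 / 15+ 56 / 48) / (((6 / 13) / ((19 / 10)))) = 14573/1800 = 8.10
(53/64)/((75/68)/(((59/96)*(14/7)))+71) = 53159/4615232 = 0.01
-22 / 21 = -1.05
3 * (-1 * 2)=-6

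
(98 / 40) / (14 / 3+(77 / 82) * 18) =861/7580 = 0.11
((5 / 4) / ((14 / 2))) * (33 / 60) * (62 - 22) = 55/14 = 3.93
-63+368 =305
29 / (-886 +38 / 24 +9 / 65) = -22620/689737 = -0.03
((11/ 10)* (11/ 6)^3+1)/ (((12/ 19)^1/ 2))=319219/12960 = 24.63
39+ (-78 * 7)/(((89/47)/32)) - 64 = -9251.79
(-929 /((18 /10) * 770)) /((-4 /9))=929/616 = 1.51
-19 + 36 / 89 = -1655/89 = -18.60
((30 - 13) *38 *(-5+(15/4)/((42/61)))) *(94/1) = 379525/14 = 27108.93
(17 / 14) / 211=17/2954 = 0.01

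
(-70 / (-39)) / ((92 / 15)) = 175/598 = 0.29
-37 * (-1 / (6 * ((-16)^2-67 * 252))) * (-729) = 0.27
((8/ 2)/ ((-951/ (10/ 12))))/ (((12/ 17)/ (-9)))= 85/1902 = 0.04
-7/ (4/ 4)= -7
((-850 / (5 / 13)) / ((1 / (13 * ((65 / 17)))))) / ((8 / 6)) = -164775/2 = -82387.50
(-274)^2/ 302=37538/151 = 248.60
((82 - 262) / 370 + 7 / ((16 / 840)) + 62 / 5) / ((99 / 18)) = 140383/2035 = 68.98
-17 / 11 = -1.55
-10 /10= -1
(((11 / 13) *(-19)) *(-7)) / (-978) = -1463/12714 = -0.12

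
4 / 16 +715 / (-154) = -123/28 = -4.39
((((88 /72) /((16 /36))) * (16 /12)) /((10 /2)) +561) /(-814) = -383/555 = -0.69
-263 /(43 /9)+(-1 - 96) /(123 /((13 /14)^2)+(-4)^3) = -32167063/571556 = -56.28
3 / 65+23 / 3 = 1504/195 = 7.71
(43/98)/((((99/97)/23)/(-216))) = -1151196/539 = -2135.80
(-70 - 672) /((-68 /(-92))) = -17066/17 = -1003.88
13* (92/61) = 1196/61 = 19.61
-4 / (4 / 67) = -67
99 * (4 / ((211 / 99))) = 39204/211 = 185.80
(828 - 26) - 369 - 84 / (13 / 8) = 4957/13 = 381.31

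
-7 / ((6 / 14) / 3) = -49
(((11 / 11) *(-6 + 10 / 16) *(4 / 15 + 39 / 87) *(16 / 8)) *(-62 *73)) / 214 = 30263099/186180 = 162.55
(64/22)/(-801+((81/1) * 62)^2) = 32/277416513 = 0.00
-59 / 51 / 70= -59/3570 = -0.02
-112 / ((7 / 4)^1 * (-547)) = 64/547 = 0.12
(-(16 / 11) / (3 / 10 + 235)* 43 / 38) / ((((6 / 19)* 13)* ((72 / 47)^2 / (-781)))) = 33720385/59465016 = 0.57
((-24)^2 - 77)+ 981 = 1480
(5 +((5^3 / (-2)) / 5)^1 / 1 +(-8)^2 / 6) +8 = 11.17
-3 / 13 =-0.23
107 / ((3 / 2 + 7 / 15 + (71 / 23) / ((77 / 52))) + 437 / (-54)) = -25582095/966197 = -26.48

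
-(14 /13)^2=-196/169 = -1.16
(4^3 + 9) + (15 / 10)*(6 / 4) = 301/4 = 75.25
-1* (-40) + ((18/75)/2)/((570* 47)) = 8930001/223250 = 40.00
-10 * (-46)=460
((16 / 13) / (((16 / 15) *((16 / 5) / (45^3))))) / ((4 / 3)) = 20503125/832 = 24643.18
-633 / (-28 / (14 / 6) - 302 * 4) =633/1220 = 0.52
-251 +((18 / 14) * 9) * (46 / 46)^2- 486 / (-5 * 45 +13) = -237.14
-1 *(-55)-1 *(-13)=68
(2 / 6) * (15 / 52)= 5/52 = 0.10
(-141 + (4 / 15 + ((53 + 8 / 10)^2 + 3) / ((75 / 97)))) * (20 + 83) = 232176317/625 = 371482.11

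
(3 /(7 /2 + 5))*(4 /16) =3/34 = 0.09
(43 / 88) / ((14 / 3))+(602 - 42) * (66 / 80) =569313/1232 = 462.10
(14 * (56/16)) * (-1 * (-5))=245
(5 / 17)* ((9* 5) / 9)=25/17 = 1.47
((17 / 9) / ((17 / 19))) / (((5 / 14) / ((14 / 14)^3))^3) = 52136/1125 = 46.34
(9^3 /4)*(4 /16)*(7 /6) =1701/32 = 53.16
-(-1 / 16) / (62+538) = 1/9600 = 0.00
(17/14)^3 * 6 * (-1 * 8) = -29478/343 = -85.94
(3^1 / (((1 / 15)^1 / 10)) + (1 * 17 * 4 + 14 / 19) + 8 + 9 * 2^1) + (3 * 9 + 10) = 11053/19 = 581.74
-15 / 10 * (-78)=117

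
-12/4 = -3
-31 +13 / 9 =-266/9 = -29.56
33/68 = 0.49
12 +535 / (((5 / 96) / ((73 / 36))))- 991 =19850.33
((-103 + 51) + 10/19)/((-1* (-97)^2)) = 0.01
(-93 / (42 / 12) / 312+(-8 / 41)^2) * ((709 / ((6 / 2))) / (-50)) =1361989/6118840 = 0.22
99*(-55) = -5445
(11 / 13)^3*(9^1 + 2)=14641/2197 = 6.66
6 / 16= 3/8 = 0.38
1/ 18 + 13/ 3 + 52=1015/18 = 56.39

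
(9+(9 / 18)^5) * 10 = 1445/16 = 90.31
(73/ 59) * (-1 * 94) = -6862/59 = -116.31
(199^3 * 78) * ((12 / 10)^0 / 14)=307343361/7 = 43906194.43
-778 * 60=-46680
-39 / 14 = -2.79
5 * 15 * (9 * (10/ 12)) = 1125/2 = 562.50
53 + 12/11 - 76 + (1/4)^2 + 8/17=-63957/2992 = -21.38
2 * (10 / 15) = 4/3 = 1.33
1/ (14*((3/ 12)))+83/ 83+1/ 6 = 61/42 = 1.45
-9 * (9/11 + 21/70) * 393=-435051/110 = -3955.01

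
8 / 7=1.14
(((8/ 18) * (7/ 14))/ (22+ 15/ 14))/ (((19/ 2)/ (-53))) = -2968/55233 = -0.05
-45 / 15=-3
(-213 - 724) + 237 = -700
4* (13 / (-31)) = -52/31 = -1.68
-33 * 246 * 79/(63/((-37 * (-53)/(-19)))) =1050653.67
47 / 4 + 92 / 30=14.82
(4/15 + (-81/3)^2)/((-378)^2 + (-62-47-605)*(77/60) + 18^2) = 0.01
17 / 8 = 2.12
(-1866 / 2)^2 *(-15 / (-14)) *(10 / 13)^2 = 652866750/1183 = 551873.84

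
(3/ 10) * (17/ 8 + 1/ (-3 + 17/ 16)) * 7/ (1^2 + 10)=8379/27280 = 0.31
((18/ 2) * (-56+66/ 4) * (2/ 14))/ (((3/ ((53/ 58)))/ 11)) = -138171/812 = -170.16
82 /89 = 0.92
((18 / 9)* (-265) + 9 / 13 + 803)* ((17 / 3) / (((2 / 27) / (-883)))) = -240341121/13 = -18487778.54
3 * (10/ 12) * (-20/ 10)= -5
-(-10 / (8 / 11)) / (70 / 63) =99/8 = 12.38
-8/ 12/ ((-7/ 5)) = 0.48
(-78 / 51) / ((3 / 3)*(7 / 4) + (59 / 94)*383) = -4888/773891 = -0.01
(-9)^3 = -729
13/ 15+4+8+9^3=11128/15 = 741.87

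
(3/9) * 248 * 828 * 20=1368960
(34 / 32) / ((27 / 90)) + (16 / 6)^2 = 767/72 = 10.65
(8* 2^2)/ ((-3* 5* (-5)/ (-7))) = -224/75 = -2.99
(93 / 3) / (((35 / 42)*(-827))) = -186/4135 = -0.04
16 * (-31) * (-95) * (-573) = -26999760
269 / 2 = 134.50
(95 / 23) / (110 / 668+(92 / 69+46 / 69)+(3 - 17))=-31730/90919 = -0.35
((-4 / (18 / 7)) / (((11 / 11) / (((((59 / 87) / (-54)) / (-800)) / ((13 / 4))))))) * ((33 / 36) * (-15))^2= -49973/35178624 = 0.00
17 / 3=5.67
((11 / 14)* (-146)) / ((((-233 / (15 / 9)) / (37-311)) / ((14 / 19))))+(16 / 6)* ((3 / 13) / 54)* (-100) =-259196540/1553877 = -166.81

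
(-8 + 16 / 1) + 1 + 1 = 10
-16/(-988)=4/247 = 0.02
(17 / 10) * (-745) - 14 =-2561/2 = -1280.50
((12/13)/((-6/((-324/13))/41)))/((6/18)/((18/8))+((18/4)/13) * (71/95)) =136293840/352729 = 386.40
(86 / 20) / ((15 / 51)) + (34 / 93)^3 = 589950167/40217850 = 14.67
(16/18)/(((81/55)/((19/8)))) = 1.43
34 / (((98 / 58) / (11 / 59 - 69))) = -571880/413 = -1384.70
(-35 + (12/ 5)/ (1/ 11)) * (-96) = 4128/5 = 825.60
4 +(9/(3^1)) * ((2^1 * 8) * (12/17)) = 644/17 = 37.88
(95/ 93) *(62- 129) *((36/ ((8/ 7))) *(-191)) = 25530015/62 = 411774.44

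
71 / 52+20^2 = 20871/52 = 401.37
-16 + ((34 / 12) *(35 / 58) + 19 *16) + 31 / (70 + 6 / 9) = 2675749/9222 = 290.15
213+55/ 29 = 214.90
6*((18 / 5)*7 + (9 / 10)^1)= 783/5 = 156.60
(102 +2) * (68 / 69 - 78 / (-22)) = 357656/759 = 471.22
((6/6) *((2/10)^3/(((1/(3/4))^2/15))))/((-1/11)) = -297/400 = -0.74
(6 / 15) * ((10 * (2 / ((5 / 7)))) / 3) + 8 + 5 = 251/15 = 16.73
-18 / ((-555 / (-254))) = -1524/185 = -8.24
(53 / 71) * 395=20935/71 = 294.86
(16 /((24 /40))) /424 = 10/159 = 0.06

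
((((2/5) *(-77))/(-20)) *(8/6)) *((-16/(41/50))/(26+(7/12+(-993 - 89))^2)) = -33792/986379599 = 0.00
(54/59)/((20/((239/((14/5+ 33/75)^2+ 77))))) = 806625/6452948 = 0.13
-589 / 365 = -1.61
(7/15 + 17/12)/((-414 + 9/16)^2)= 7232/656373375 = 0.00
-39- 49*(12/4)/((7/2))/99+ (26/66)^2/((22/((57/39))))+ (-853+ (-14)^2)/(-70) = -12589781/419265 = -30.03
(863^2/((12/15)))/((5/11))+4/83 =679974113/332 = 2048114.80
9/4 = 2.25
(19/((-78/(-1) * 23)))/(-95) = -1/8970 = 0.00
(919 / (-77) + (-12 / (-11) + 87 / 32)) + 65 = 56.87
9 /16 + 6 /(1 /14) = 1353/16 = 84.56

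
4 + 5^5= 3129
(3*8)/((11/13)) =312/11 = 28.36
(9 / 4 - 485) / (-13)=1931/52 = 37.13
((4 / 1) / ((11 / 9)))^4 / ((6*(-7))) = -279936/102487 = -2.73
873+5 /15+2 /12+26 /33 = 57703/66 = 874.29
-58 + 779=721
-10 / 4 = -5/2 = -2.50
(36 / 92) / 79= 9/1817 = 0.00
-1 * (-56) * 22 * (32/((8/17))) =83776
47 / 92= 0.51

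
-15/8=-1.88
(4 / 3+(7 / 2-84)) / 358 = -475/2148 = -0.22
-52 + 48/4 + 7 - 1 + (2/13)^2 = -5742/169 = -33.98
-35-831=-866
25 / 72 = 0.35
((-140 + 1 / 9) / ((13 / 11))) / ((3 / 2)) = -27698/351 = -78.91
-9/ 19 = -0.47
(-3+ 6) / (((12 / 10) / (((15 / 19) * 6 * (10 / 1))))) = 2250/19 = 118.42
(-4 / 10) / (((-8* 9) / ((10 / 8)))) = 1/144 = 0.01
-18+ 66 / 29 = -456/29 = -15.72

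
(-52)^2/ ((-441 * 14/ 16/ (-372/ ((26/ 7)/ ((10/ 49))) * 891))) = 306408960/2401 = 127617.23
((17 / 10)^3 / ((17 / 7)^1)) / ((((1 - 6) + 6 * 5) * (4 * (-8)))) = -2023/800000 = 0.00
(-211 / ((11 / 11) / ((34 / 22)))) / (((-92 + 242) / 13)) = -46631/1650 = -28.26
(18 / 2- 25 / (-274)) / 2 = 4.55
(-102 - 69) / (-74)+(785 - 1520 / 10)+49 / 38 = 447530/703 = 636.60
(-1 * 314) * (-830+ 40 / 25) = 1300588/5 = 260117.60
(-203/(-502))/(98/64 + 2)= 3248/28363 = 0.11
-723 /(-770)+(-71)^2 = 3882293/770 = 5041.94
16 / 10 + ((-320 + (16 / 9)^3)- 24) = -1227568/3645 = -336.78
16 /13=1.23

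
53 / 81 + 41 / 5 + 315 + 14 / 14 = 131566/405 = 324.85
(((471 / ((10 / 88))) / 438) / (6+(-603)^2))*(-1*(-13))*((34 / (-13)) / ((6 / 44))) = -0.01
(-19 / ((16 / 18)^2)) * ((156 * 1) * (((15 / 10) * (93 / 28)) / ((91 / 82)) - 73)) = 805966605/3136 = 257004.66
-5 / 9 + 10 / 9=5/9 = 0.56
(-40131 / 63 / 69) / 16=-637/1104 = -0.58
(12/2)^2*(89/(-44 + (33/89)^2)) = -25378884/347435 = -73.05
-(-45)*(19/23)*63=53865/23 = 2341.96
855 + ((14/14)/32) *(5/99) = 2708645/3168 = 855.00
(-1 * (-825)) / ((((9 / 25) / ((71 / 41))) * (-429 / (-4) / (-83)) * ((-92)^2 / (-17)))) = 62613125/10150452 = 6.17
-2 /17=-0.12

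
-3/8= -0.38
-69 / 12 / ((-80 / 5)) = 23/64 = 0.36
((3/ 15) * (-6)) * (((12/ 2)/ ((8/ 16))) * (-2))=144/5 = 28.80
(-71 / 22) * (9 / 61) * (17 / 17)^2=-639/1342 = -0.48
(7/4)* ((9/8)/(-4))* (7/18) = -49/256 = -0.19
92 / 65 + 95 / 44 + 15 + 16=98883/2860 = 34.57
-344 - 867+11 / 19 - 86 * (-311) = 485176/19 = 25535.58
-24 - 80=-104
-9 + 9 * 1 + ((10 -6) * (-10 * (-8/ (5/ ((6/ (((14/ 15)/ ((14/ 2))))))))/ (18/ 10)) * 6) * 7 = 67200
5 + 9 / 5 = 6.80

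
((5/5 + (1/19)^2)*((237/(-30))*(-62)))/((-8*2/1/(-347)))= 153814343/14440 = 10651.96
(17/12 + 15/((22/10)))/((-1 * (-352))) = 1087/46464 = 0.02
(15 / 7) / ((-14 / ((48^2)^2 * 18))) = -14625227.76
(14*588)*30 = 246960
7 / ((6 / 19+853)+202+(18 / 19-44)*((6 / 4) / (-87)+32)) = -3857/177216 = -0.02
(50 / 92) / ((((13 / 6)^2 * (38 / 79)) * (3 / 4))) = 23700/73853 = 0.32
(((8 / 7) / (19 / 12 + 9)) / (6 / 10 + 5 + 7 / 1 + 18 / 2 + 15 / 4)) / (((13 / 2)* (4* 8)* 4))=10/1953133 = 0.00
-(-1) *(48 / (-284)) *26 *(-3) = 936/71 = 13.18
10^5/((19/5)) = 500000/19 = 26315.79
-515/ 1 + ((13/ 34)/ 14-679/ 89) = -22139507/42364 = -522.60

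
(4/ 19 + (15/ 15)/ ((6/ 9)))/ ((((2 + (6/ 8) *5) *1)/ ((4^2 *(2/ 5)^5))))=13312/273125 = 0.05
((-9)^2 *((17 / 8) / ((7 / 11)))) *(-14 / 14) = -15147/56 = -270.48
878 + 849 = 1727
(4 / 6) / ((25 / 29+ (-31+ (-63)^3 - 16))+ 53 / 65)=-1885/707136042 = 0.00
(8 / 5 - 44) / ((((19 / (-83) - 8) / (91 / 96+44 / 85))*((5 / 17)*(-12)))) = -52607641/24588000 = -2.14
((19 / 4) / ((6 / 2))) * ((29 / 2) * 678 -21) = 31065/2 = 15532.50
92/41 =2.24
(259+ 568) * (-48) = -39696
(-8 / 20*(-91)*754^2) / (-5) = -4138796.48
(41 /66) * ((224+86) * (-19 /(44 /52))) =-4324.20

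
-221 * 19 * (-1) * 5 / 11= 20995/11 = 1908.64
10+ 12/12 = 11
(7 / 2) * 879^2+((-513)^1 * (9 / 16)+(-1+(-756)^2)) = 52407839/16 = 3275489.94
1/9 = 0.11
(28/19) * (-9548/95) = -267344/1805 = -148.11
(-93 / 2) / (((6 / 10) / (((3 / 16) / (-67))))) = 0.22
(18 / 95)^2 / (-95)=-324/857375 = 0.00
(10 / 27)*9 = 10/3 = 3.33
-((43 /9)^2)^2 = -3418801/6561 = -521.08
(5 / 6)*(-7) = -35/6 = -5.83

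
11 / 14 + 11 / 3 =187/42 = 4.45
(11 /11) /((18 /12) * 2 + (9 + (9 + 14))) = 1/35 = 0.03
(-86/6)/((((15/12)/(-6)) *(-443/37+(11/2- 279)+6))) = -0.25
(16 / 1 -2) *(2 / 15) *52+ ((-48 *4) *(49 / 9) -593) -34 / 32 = -1542.33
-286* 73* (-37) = 772486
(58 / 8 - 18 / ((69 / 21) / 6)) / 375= -2357/34500 = -0.07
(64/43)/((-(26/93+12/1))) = -2976/24553 = -0.12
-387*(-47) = 18189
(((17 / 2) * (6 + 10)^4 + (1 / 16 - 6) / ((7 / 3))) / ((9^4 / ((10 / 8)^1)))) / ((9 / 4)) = 311949935/6613488 = 47.17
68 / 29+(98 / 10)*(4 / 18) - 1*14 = -12368/1305 = -9.48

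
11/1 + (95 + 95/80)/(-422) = 72733/6752 = 10.77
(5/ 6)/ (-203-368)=-5/3426 = 0.00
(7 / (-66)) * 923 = -6461/66 = -97.89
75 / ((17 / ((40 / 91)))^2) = 120000/2393209 = 0.05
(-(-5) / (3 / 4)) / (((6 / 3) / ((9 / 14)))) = 15/7 = 2.14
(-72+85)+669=682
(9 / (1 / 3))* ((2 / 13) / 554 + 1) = 97254/3601 = 27.01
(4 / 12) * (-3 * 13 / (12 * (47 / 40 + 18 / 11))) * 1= -1430/3711 = -0.39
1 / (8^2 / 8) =1/8 = 0.12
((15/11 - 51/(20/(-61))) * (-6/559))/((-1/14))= 724941/30745 = 23.58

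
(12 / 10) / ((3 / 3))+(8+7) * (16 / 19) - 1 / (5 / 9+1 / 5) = 12.51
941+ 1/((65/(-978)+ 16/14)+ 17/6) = 4198942/4461 = 941.26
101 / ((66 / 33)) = 101/2 = 50.50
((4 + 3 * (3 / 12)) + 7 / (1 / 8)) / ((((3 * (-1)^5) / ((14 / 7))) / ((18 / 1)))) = -729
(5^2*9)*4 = 900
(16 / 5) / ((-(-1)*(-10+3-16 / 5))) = -16/51 = -0.31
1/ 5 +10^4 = 50001/5 = 10000.20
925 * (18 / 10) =1665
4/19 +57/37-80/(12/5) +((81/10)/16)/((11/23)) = -113299253/3711840 = -30.52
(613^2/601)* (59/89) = 22170371/53489 = 414.48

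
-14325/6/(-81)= 4775/162 = 29.48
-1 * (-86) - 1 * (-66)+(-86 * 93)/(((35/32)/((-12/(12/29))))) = 7427464/35 = 212213.26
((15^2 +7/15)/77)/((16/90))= 5073/308 = 16.47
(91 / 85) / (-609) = -13/7395 = 0.00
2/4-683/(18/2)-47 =-122.39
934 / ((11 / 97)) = 90598/11 = 8236.18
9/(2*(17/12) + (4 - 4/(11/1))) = 594/427 = 1.39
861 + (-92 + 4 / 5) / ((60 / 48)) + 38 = 20651/25 = 826.04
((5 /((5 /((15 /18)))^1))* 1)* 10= 25/3 = 8.33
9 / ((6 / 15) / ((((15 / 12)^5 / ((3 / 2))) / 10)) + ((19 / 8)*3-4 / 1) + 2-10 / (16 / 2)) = 225000/146027 = 1.54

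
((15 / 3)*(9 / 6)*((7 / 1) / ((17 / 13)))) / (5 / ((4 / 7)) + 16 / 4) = 910/289 = 3.15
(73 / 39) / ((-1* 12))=-73/468 = -0.16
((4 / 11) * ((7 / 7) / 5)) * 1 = 4/55 = 0.07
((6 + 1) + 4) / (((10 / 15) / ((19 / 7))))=627/14 = 44.79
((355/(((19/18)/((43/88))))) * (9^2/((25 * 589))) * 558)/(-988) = -20030733/39233480 = -0.51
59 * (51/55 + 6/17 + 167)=9283178/935 = 9928.53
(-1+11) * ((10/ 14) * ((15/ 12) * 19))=2375/14 = 169.64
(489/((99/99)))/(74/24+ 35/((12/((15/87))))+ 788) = 0.62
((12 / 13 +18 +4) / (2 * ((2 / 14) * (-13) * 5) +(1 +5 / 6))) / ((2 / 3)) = -18774/9139 = -2.05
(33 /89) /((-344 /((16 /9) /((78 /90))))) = -110/49751 = 0.00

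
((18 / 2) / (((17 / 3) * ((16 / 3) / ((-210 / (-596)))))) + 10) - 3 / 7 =5490287/567392 = 9.68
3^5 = 243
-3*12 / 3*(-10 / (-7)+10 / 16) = -345/14 = -24.64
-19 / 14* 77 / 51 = -209/102 = -2.05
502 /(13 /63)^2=1992438/169 = 11789.57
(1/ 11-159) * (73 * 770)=-8932280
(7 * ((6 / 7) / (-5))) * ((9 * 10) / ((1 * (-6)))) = 18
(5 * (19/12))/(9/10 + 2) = 475/174 = 2.73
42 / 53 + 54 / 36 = 243/106 = 2.29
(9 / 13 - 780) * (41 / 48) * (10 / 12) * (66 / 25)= -1523027/1040 = -1464.45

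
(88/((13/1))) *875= 77000/13 = 5923.08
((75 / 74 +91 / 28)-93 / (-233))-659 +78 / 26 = -22460717/34484 = -651.34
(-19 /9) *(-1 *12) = 76/3 = 25.33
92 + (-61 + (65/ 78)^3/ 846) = 5664941/182736 = 31.00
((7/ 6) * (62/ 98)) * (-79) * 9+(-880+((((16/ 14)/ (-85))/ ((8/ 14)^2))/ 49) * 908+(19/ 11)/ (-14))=-9200124/6545 = -1405.67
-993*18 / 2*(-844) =7542828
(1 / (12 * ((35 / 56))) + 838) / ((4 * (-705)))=-3143/10575 = -0.30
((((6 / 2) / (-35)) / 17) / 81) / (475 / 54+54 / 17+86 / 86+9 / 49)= -14/2959015 = 0.00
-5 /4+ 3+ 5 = 27/4 = 6.75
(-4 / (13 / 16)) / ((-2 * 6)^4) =-1/4212 = 0.00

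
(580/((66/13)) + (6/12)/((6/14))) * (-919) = -2333341/22 = -106060.95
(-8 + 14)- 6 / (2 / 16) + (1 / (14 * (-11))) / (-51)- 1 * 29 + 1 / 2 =-276853/3927 = -70.50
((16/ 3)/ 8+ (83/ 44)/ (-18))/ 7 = 445/5544 = 0.08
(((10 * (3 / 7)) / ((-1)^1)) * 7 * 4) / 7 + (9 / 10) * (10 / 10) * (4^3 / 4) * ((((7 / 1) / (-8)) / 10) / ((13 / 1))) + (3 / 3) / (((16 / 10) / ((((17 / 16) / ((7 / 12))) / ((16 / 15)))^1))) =-16.17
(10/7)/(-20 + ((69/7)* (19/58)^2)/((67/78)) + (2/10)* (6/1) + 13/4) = -11269400/112952909 = -0.10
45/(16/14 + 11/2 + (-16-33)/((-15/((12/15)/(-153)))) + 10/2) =7229250/1867681 = 3.87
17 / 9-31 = -29.11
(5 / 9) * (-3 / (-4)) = 5/12 = 0.42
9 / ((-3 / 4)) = -12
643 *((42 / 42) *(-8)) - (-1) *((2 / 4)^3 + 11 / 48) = -246895/48 = -5143.65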